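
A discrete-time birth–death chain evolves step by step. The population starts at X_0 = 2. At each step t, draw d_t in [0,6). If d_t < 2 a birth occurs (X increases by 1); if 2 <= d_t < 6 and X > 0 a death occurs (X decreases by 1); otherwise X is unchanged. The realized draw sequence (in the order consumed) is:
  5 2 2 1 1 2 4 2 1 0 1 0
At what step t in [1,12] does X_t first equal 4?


12

t=0: X=2, d=5 → death, X_1=1
t=1: X=1, d=2 → death, X_2=0
t=2: X=0, d=2 → hold, X_3=0
t=3: X=0, d=1 → birth, X_4=1
t=4: X=1, d=1 → birth, X_5=2
t=5: X=2, d=2 → death, X_6=1
t=6: X=1, d=4 → death, X_7=0
t=7: X=0, d=2 → hold, X_8=0
t=8: X=0, d=1 → birth, X_9=1
t=9: X=1, d=0 → birth, X_10=2
t=10: X=2, d=1 → birth, X_11=3
t=11: X=3, d=0 → birth, X_12=4


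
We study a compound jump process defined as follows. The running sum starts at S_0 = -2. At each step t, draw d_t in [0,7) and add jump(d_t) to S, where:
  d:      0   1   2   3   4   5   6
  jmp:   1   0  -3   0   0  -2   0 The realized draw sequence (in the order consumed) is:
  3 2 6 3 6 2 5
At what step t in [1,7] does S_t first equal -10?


7

t=0: S=-2, d=3, jump=0, S_1=-2
t=1: S=-2, d=2, jump=-3, S_2=-5
t=2: S=-5, d=6, jump=0, S_3=-5
t=3: S=-5, d=3, jump=0, S_4=-5
t=4: S=-5, d=6, jump=0, S_5=-5
t=5: S=-5, d=2, jump=-3, S_6=-8
t=6: S=-8, d=5, jump=-2, S_7=-10


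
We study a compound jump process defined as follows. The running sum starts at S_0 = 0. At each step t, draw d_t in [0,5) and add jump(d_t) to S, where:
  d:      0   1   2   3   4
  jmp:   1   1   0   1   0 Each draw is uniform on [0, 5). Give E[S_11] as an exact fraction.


Outcome values over d=0..4: [1, 1, 0, 1, 0]
Σy = 3, Σy² = 3, M = 5
μ = 3/5 = 3/5,  σ² = 3/5 − (3/5)² = 6/25
E[S_11] = 0 + 11·(3/5) = 33/5

33/5


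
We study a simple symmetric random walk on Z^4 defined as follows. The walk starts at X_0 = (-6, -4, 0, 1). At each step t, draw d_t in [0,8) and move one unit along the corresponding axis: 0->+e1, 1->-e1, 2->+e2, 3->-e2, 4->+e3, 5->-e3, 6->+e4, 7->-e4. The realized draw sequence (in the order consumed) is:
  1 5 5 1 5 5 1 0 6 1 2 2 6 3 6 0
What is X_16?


t=0: X=(-6, -4, 0, 1), d=1 → -e1, X_1=(-7, -4, 0, 1)
t=1: X=(-7, -4, 0, 1), d=5 → -e3, X_2=(-7, -4, -1, 1)
t=2: X=(-7, -4, -1, 1), d=5 → -e3, X_3=(-7, -4, -2, 1)
t=3: X=(-7, -4, -2, 1), d=1 → -e1, X_4=(-8, -4, -2, 1)
t=4: X=(-8, -4, -2, 1), d=5 → -e3, X_5=(-8, -4, -3, 1)
t=5: X=(-8, -4, -3, 1), d=5 → -e3, X_6=(-8, -4, -4, 1)
t=6: X=(-8, -4, -4, 1), d=1 → -e1, X_7=(-9, -4, -4, 1)
t=7: X=(-9, -4, -4, 1), d=0 → +e1, X_8=(-8, -4, -4, 1)
t=8: X=(-8, -4, -4, 1), d=6 → +e4, X_9=(-8, -4, -4, 2)
t=9: X=(-8, -4, -4, 2), d=1 → -e1, X_10=(-9, -4, -4, 2)
t=10: X=(-9, -4, -4, 2), d=2 → +e2, X_11=(-9, -3, -4, 2)
t=11: X=(-9, -3, -4, 2), d=2 → +e2, X_12=(-9, -2, -4, 2)
t=12: X=(-9, -2, -4, 2), d=6 → +e4, X_13=(-9, -2, -4, 3)
t=13: X=(-9, -2, -4, 3), d=3 → -e2, X_14=(-9, -3, -4, 3)
t=14: X=(-9, -3, -4, 3), d=6 → +e4, X_15=(-9, -3, -4, 4)
t=15: X=(-9, -3, -4, 4), d=0 → +e1, X_16=(-8, -3, -4, 4)

(-8, -3, -4, 4)


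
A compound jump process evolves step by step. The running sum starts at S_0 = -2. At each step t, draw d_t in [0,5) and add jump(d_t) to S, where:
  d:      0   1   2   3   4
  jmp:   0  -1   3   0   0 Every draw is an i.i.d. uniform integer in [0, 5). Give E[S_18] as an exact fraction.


26/5

Outcome values over d=0..4: [0, -1, 3, 0, 0]
Σy = 2, Σy² = 10, M = 5
μ = 2/5 = 2/5,  σ² = 10/5 − (2/5)² = 46/25
E[S_18] = -2 + 18·(2/5) = 26/5


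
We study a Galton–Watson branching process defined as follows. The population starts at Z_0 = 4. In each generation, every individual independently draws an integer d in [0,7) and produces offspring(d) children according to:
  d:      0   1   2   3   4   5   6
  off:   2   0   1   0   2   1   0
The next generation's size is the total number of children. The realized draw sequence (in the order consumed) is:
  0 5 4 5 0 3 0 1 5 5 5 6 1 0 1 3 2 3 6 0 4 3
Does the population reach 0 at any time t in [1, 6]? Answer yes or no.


gen 0: Z_0=4, draws=[0, 5, 4, 5], offspring=[2, 1, 2, 1], Z_1=6
gen 1: Z_1=6, draws=[0, 3, 0, 1, 5, 5], offspring=[2, 0, 2, 0, 1, 1], Z_2=6
gen 2: Z_2=6, draws=[5, 6, 1, 0, 1, 3], offspring=[1, 0, 0, 2, 0, 0], Z_3=3
gen 3: Z_3=3, draws=[2, 3, 6], offspring=[1, 0, 0], Z_4=1
gen 4: Z_4=1, draws=[0], offspring=[2], Z_5=2
gen 5: Z_5=2, draws=[4, 3], offspring=[2, 0], Z_6=2

no


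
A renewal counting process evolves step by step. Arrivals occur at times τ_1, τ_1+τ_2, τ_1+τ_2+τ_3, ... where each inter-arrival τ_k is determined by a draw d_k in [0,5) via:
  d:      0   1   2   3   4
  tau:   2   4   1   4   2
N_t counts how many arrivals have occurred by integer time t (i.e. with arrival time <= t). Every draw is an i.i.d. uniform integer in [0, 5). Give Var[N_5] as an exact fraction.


5650934/9765625

Inter-arrival values over d=0..4: [2, 4, 1, 4, 2]
Each d has probability 1/5, so the pmf of τ is: f(1) = 1/5, f(2) = 2/5, f(4) = 2/5
Let p_n(j) = P(N_n = j), with p_0 = [1]. Condition on τ_1: p_n(0) = P(τ > n), and for j >= 1, p_n(j) = Σ_{k<=n} f(k)·p_{n−k}(j−1)
p_1 = [4/5, 1/5]  (j = 0..1)
p_2 = [2/5, 14/25, 1/25]  (j = 0..2)
p_3 = [2/5, 2/5, 24/125, 1/125]  (j = 0..3)
p_4 = [0, 16/25, 38/125, 34/625, 1/625]  (j = 0..4)
p_5 = [0, 12/25, 46/125, 86/625, 44/3125, 1/3125]  (j = 0..5)
E[N_5] = Σ j·p_5(j) = 5271/3125;  E[N_5²] = Σ j²·p_5(j) = 10699/3125
Var[N_5] = 10699/3125 − (5271/3125)² = 5650934/9765625


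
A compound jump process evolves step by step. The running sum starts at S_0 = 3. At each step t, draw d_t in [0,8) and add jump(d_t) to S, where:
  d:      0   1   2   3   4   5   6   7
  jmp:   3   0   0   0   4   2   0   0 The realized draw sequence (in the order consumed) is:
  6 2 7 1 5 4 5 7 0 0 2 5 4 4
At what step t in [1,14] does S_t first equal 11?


7

t=0: S=3, d=6, jump=0, S_1=3
t=1: S=3, d=2, jump=0, S_2=3
t=2: S=3, d=7, jump=0, S_3=3
t=3: S=3, d=1, jump=0, S_4=3
t=4: S=3, d=5, jump=2, S_5=5
t=5: S=5, d=4, jump=4, S_6=9
t=6: S=9, d=5, jump=2, S_7=11
t=7: S=11, d=7, jump=0, S_8=11
t=8: S=11, d=0, jump=3, S_9=14
t=9: S=14, d=0, jump=3, S_10=17
t=10: S=17, d=2, jump=0, S_11=17
t=11: S=17, d=5, jump=2, S_12=19
t=12: S=19, d=4, jump=4, S_13=23
t=13: S=23, d=4, jump=4, S_14=27


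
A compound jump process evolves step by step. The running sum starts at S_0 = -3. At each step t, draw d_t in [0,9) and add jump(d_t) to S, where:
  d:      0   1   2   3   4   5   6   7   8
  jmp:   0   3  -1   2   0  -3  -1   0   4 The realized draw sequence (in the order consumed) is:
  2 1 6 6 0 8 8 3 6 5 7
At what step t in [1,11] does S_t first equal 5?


t=0: S=-3, d=2, jump=-1, S_1=-4
t=1: S=-4, d=1, jump=3, S_2=-1
t=2: S=-1, d=6, jump=-1, S_3=-2
t=3: S=-2, d=6, jump=-1, S_4=-3
t=4: S=-3, d=0, jump=0, S_5=-3
t=5: S=-3, d=8, jump=4, S_6=1
t=6: S=1, d=8, jump=4, S_7=5
t=7: S=5, d=3, jump=2, S_8=7
t=8: S=7, d=6, jump=-1, S_9=6
t=9: S=6, d=5, jump=-3, S_10=3
t=10: S=3, d=7, jump=0, S_11=3

7


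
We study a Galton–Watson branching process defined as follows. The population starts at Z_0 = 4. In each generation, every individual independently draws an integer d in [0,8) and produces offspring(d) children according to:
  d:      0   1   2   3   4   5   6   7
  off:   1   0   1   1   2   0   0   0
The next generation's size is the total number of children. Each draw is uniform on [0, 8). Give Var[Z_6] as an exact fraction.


7960509375/17179869184

Outcome values over d=0..7: [1, 0, 1, 1, 2, 0, 0, 0]
Σy = 5, Σy² = 7, M = 8
μ = 5/8 = 5/8,  σ² = 7/8 − (5/8)² = 31/64
V_0 = 0, E_0 = 4
V_1 = 31/64·E_0 + (5/8)²·V_0 = 31/16;  E_1 = 5/2
V_2 = 31/64·E_1 + (5/8)²·V_1 = 2015/1024;  E_2 = 25/16
V_3 = 31/64·E_2 + (5/8)²·V_2 = 99975/65536;  E_3 = 125/128
V_4 = 31/64·E_3 + (5/8)²·V_3 = 4483375/4194304;  E_4 = 625/1024
V_5 = 31/64·E_4 + (5/8)²·V_4 = 191444375/268435456;  E_5 = 3125/8192
V_6 = 31/64·E_5 + (5/8)²·V_5 = 7960509375/17179869184;  E_6 = 15625/65536


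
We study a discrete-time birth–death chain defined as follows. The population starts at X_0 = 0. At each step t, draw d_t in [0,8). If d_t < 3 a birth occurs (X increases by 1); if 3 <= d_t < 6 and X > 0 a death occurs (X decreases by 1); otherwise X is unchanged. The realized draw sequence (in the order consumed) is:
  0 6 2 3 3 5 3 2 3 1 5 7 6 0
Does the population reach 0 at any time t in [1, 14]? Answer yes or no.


t=0: X=0, d=0 → birth, X_1=1
t=1: X=1, d=6 → hold, X_2=1
t=2: X=1, d=2 → birth, X_3=2
t=3: X=2, d=3 → death, X_4=1
t=4: X=1, d=3 → death, X_5=0
t=5: X=0, d=5 → hold, X_6=0
t=6: X=0, d=3 → hold, X_7=0
t=7: X=0, d=2 → birth, X_8=1
t=8: X=1, d=3 → death, X_9=0
t=9: X=0, d=1 → birth, X_10=1
t=10: X=1, d=5 → death, X_11=0
t=11: X=0, d=7 → hold, X_12=0
t=12: X=0, d=6 → hold, X_13=0
t=13: X=0, d=0 → birth, X_14=1

yes


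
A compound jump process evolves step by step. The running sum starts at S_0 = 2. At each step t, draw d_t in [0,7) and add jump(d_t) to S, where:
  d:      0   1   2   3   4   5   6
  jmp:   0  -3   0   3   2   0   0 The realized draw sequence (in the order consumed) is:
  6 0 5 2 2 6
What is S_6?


2

t=0: S=2, d=6, jump=0, S_1=2
t=1: S=2, d=0, jump=0, S_2=2
t=2: S=2, d=5, jump=0, S_3=2
t=3: S=2, d=2, jump=0, S_4=2
t=4: S=2, d=2, jump=0, S_5=2
t=5: S=2, d=6, jump=0, S_6=2


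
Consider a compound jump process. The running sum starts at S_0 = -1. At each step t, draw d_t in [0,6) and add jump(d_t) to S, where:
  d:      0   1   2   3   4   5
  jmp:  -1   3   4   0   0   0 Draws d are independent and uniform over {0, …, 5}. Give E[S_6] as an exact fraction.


Outcome values over d=0..5: [-1, 3, 4, 0, 0, 0]
Σy = 6, Σy² = 26, M = 6
μ = 6/6 = 1,  σ² = 26/6 − (1)² = 10/3
E[S_6] = -1 + 6·(1) = 5

5


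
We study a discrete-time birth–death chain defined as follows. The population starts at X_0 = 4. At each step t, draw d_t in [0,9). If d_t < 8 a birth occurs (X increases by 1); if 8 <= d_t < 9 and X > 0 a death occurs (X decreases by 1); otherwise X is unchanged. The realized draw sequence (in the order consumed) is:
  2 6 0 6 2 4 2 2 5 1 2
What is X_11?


15

t=0: X=4, d=2 → birth, X_1=5
t=1: X=5, d=6 → birth, X_2=6
t=2: X=6, d=0 → birth, X_3=7
t=3: X=7, d=6 → birth, X_4=8
t=4: X=8, d=2 → birth, X_5=9
t=5: X=9, d=4 → birth, X_6=10
t=6: X=10, d=2 → birth, X_7=11
t=7: X=11, d=2 → birth, X_8=12
t=8: X=12, d=5 → birth, X_9=13
t=9: X=13, d=1 → birth, X_10=14
t=10: X=14, d=2 → birth, X_11=15


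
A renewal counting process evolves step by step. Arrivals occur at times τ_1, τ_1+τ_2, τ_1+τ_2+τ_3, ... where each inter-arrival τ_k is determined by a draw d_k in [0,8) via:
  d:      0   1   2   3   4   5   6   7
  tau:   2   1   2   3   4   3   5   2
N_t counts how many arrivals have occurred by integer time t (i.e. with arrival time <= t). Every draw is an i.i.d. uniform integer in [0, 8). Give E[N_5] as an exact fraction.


53033/32768

Inter-arrival values over d=0..7: [2, 1, 2, 3, 4, 3, 5, 2]
Each d has probability 1/8, so the pmf of τ is: f(1) = 1/8, f(2) = 3/8, f(3) = 1/4, f(4) = 1/8, f(5) = 1/8
Renewal equation for m(n) = E[N_n]: condition on τ_1 = k (if k <= n, one arrival plus a fresh copy on the remaining n−k steps): m(n) = F(n) + Σ_{k<=n} f(k)·m(n−k), where F(n) = P(τ <= n) and m(0) = 0
m(1) = F(1) = 1/8
m(2) = F(2) + f(1)·m(1) = 1/2 + 1/8·1/8 = 33/64
m(3) = F(3) + f(1)·m(2) + f(2)·m(1) = 3/4 + 1/8·33/64 + 3/8·1/8 = 441/512
m(4) = F(4) + f(1)·m(3) + f(2)·m(2) + f(3)·m(1) = 7/8 + 1/8·441/512 + 3/8·33/64 + 1/4·1/8 = 4945/4096
m(5) = F(5) + f(1)·m(4) + f(2)·m(3) + f(3)·m(2) + f(4)·m(1) = 1 + 1/8·4945/4096 + 3/8·441/512 + 1/4·33/64 + 1/8·1/8 = 53033/32768
E[N_5] = m(5) = 53033/32768


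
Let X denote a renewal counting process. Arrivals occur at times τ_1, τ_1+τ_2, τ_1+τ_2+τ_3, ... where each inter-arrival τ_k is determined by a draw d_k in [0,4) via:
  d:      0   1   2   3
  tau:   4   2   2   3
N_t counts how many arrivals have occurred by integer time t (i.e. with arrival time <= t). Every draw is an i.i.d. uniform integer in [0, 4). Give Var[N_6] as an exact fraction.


79/256

Inter-arrival values over d=0..3: [4, 2, 2, 3]
Each d has probability 1/4, so the pmf of τ is: f(2) = 1/2, f(3) = 1/4, f(4) = 1/4
Let p_n(j) = P(N_n = j), with p_0 = [1]. Condition on τ_1: p_n(0) = P(τ > n), and for j >= 1, p_n(j) = Σ_{k<=n} f(k)·p_{n−k}(j−1)
p_1 = [1]  (j = 0)
p_2 = [1/2, 1/2]  (j = 0..1)
p_3 = [1/4, 3/4]  (j = 0..1)
p_4 = [0, 3/4, 1/4]  (j = 0..2)
p_5 = [0, 1/2, 1/2]  (j = 0..2)
p_6 = [0, 3/16, 11/16, 1/8]  (j = 0..3)
E[N_6] = Σ j·p_6(j) = 31/16;  E[N_6²] = Σ j²·p_6(j) = 65/16
Var[N_6] = 65/16 − (31/16)² = 79/256


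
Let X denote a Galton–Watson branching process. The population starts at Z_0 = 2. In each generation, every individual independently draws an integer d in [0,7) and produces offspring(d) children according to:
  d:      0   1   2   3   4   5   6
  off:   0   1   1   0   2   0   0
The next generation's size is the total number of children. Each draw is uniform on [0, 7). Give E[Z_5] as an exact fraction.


Outcome values over d=0..6: [0, 1, 1, 0, 2, 0, 0]
Σy = 4, Σy² = 6, M = 7
μ = 4/7 = 4/7,  σ² = 6/7 − (4/7)² = 26/49
E[Z_0] = 2
E[Z_1] = 4/7·E[Z_0] = 8/7
E[Z_2] = 4/7·E[Z_1] = 32/49
E[Z_3] = 4/7·E[Z_2] = 128/343
E[Z_4] = 4/7·E[Z_3] = 512/2401
E[Z_5] = 4/7·E[Z_4] = 2048/16807

2048/16807


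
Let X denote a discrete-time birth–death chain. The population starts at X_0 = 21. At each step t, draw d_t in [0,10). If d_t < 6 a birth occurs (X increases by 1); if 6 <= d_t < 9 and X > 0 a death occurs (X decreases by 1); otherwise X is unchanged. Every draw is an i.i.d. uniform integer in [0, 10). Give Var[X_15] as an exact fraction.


X can drop by at most 1 per step and X_0 = 21 > T = 15, so X_t >= 21 − t >= 6 > 0 for every t <= 15: the floor at 0 (the 'and X > 0' condition) never binds. Hence X_15 = X_0 + Σ_{t<15} Y_t with i.i.d. increments Y_t = y(d_t) ∈ {+1, −1, 0}.
Outcome values over d=0..9: [1, 1, 1, 1, 1, 1, -1, -1, -1, 0]
Σy = 3, Σy² = 9, M = 10
μ = 3/10 = 3/10,  σ² = 9/10 − (3/10)² = 81/100
Independent increments: Var[X_15] = 15·σ² = 15·(81/100) = 243/20

243/20


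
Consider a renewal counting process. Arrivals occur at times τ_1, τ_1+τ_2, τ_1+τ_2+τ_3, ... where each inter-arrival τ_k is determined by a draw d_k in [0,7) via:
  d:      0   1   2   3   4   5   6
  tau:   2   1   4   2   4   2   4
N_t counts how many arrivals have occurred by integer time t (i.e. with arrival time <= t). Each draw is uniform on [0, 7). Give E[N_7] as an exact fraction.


1870219/823543

Inter-arrival values over d=0..6: [2, 1, 4, 2, 4, 2, 4]
Each d has probability 1/7, so the pmf of τ is: f(1) = 1/7, f(2) = 3/7, f(4) = 3/7
Renewal equation for m(n) = E[N_n]: condition on τ_1 = k (if k <= n, one arrival plus a fresh copy on the remaining n−k steps): m(n) = F(n) + Σ_{k<=n} f(k)·m(n−k), where F(n) = P(τ <= n) and m(0) = 0
m(1) = F(1) = 1/7
m(2) = F(2) + f(1)·m(1) = 4/7 + 1/7·1/7 = 29/49
m(3) = F(3) + f(1)·m(2) + f(2)·m(1) = 4/7 + 1/7·29/49 + 3/7·1/7 = 246/343
m(4) = F(4) + f(1)·m(3) + f(2)·m(2) = 1 + 1/7·246/343 + 3/7·29/49 = 3256/2401
m(5) = F(5) + f(1)·m(4) + f(2)·m(3) + f(4)·m(1) = 1 + 1/7·3256/2401 + 3/7·246/343 + 3/7·1/7 = 26258/16807
m(6) = F(6) + f(1)·m(5) + f(2)·m(4) + f(4)·m(2) = 1 + 1/7·26258/16807 + 3/7·3256/2401 + 3/7·29/49 = 242124/117649
m(7) = F(7) + f(1)·m(6) + f(2)·m(5) + f(4)·m(3) = 1 + 1/7·242124/117649 + 3/7·26258/16807 + 3/7·246/343 = 1870219/823543
E[N_7] = m(7) = 1870219/823543


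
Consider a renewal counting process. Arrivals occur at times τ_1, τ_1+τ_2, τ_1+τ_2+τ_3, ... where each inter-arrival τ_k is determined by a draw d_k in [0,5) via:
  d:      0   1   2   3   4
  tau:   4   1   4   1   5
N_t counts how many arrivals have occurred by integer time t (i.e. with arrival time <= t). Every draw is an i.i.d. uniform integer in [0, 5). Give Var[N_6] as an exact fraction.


Inter-arrival values over d=0..4: [4, 1, 4, 1, 5]
Each d has probability 1/5, so the pmf of τ is: f(1) = 2/5, f(4) = 2/5, f(5) = 1/5
Let p_n(j) = P(N_n = j), with p_0 = [1]. Condition on τ_1: p_n(0) = P(τ > n), and for j >= 1, p_n(j) = Σ_{k<=n} f(k)·p_{n−k}(j−1)
p_1 = [3/5, 2/5]  (j = 0..1)
p_2 = [3/5, 6/25, 4/25]  (j = 0..2)
p_3 = [3/5, 6/25, 12/125, 8/125]  (j = 0..3)
p_4 = [1/5, 16/25, 12/125, 24/625, 16/625]  (j = 0..4)
p_5 = [0, 13/25, 52/125, 24/625, 48/3125, 32/3125]  (j = 0..5)
p_6 = [0, 9/25, 48/125, 144/625, 48/3125, 96/15625, 64/15625]  (j = 0..6)
E[N_6] = Σ j·p_6(j) = 30249/15625;  E[N_6²] = Σ j²·p_6(j) = 70569/15625
Var[N_6] = 70569/15625 − (30249/15625)² = 187638624/244140625

187638624/244140625


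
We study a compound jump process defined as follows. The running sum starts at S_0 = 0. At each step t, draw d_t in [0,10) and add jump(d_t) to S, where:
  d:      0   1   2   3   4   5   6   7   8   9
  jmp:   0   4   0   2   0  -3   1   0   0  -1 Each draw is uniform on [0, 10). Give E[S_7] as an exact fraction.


Outcome values over d=0..9: [0, 4, 0, 2, 0, -3, 1, 0, 0, -1]
Σy = 3, Σy² = 31, M = 10
μ = 3/10 = 3/10,  σ² = 31/10 − (3/10)² = 301/100
E[S_7] = 0 + 7·(3/10) = 21/10

21/10


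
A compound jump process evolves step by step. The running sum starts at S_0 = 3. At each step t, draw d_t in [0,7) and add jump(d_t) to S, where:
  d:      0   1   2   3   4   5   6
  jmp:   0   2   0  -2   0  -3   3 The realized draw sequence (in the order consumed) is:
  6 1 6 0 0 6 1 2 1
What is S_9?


t=0: S=3, d=6, jump=3, S_1=6
t=1: S=6, d=1, jump=2, S_2=8
t=2: S=8, d=6, jump=3, S_3=11
t=3: S=11, d=0, jump=0, S_4=11
t=4: S=11, d=0, jump=0, S_5=11
t=5: S=11, d=6, jump=3, S_6=14
t=6: S=14, d=1, jump=2, S_7=16
t=7: S=16, d=2, jump=0, S_8=16
t=8: S=16, d=1, jump=2, S_9=18

18


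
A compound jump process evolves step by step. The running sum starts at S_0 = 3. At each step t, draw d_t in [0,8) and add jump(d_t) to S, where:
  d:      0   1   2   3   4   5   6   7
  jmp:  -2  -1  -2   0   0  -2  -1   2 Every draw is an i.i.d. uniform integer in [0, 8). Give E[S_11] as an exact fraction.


-21/4

Outcome values over d=0..7: [-2, -1, -2, 0, 0, -2, -1, 2]
Σy = -6, Σy² = 18, M = 8
μ = -6/8 = -3/4,  σ² = 18/8 − (-3/4)² = 27/16
E[S_11] = 3 + 11·(-3/4) = -21/4


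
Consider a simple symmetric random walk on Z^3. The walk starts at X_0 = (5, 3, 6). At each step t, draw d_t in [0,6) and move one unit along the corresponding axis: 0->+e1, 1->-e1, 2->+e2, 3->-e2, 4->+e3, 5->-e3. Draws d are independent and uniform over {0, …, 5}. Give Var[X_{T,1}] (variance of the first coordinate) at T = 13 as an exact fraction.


Outcome values over d=0..5: [1, -1, 0, 0, 0, 0]
Σy = 0, Σy² = 2, M = 6
μ = 0/6 = 0,  σ² = 2/6 − (0)² = 1/3
Independent increments: Var[X_13] = 13·σ² = 13·(1/3) = 13/3

13/3


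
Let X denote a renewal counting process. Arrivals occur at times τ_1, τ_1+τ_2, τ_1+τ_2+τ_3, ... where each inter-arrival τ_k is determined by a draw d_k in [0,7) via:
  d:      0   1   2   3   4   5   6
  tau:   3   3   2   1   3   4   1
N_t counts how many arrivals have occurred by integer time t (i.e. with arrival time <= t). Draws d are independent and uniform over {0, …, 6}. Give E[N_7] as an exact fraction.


2220689/823543

Inter-arrival values over d=0..6: [3, 3, 2, 1, 3, 4, 1]
Each d has probability 1/7, so the pmf of τ is: f(1) = 2/7, f(2) = 1/7, f(3) = 3/7, f(4) = 1/7
Renewal equation for m(n) = E[N_n]: condition on τ_1 = k (if k <= n, one arrival plus a fresh copy on the remaining n−k steps): m(n) = F(n) + Σ_{k<=n} f(k)·m(n−k), where F(n) = P(τ <= n) and m(0) = 0
m(1) = F(1) = 2/7
m(2) = F(2) + f(1)·m(1) = 3/7 + 2/7·2/7 = 25/49
m(3) = F(3) + f(1)·m(2) + f(2)·m(1) = 6/7 + 2/7·25/49 + 1/7·2/7 = 358/343
m(4) = F(4) + f(1)·m(3) + f(2)·m(2) + f(3)·m(1) = 1 + 2/7·358/343 + 1/7·25/49 + 3/7·2/7 = 3586/2401
m(5) = F(5) + f(1)·m(4) + f(2)·m(3) + f(3)·m(2) + f(4)·m(1) = 1 + 2/7·3586/2401 + 1/7·358/343 + 3/7·25/49 + 1/7·2/7 = 30846/16807
m(6) = F(6) + f(1)·m(5) + f(2)·m(4) + f(3)·m(3) + f(4)·m(2) = 1 + 2/7·30846/16807 + 1/7·3586/2401 + 3/7·358/343 + 1/7·25/49 = 265644/117649
m(7) = F(7) + f(1)·m(6) + f(2)·m(5) + f(3)·m(4) + f(4)·m(3) = 1 + 2/7·265644/117649 + 1/7·30846/16807 + 3/7·3586/2401 + 1/7·358/343 = 2220689/823543
E[N_7] = m(7) = 2220689/823543


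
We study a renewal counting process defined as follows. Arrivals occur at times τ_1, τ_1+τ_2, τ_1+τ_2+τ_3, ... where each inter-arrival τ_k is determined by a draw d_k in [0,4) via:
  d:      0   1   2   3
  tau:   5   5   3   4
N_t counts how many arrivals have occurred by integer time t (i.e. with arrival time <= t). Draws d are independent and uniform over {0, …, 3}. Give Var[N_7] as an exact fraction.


39/256

Inter-arrival values over d=0..3: [5, 5, 3, 4]
Each d has probability 1/4, so the pmf of τ is: f(3) = 1/4, f(4) = 1/4, f(5) = 1/2
Let p_n(j) = P(N_n = j), with p_0 = [1]. Condition on τ_1: p_n(0) = P(τ > n), and for j >= 1, p_n(j) = Σ_{k<=n} f(k)·p_{n−k}(j−1)
p_1 = [1]  (j = 0)
p_2 = [1]  (j = 0)
p_3 = [3/4, 1/4]  (j = 0..1)
p_4 = [1/2, 1/2]  (j = 0..1)
p_5 = [0, 1]  (j = 0..1)
p_6 = [0, 15/16, 1/16]  (j = 0..2)
p_7 = [0, 13/16, 3/16]  (j = 0..2)
E[N_7] = Σ j·p_7(j) = 19/16;  E[N_7²] = Σ j²·p_7(j) = 25/16
Var[N_7] = 25/16 − (19/16)² = 39/256


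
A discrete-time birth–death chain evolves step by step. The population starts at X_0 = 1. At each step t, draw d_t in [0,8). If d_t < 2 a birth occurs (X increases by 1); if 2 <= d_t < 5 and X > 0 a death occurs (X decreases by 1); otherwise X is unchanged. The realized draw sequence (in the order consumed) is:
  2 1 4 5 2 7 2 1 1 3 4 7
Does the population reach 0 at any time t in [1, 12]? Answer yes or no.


yes

t=0: X=1, d=2 → death, X_1=0
t=1: X=0, d=1 → birth, X_2=1
t=2: X=1, d=4 → death, X_3=0
t=3: X=0, d=5 → hold, X_4=0
t=4: X=0, d=2 → hold, X_5=0
t=5: X=0, d=7 → hold, X_6=0
t=6: X=0, d=2 → hold, X_7=0
t=7: X=0, d=1 → birth, X_8=1
t=8: X=1, d=1 → birth, X_9=2
t=9: X=2, d=3 → death, X_10=1
t=10: X=1, d=4 → death, X_11=0
t=11: X=0, d=7 → hold, X_12=0


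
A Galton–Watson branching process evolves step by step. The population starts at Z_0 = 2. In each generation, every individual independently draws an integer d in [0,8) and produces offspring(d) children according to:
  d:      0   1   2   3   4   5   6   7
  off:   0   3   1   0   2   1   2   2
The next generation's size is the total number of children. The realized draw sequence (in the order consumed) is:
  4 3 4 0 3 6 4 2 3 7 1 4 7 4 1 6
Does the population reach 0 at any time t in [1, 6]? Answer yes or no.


gen 0: Z_0=2, draws=[4, 3], offspring=[2, 0], Z_1=2
gen 1: Z_1=2, draws=[4, 0], offspring=[2, 0], Z_2=2
gen 2: Z_2=2, draws=[3, 6], offspring=[0, 2], Z_3=2
gen 3: Z_3=2, draws=[4, 2], offspring=[2, 1], Z_4=3
gen 4: Z_4=3, draws=[3, 7, 1], offspring=[0, 2, 3], Z_5=5
gen 5: Z_5=5, draws=[4, 7, 4, 1, 6], offspring=[2, 2, 2, 3, 2], Z_6=11

no


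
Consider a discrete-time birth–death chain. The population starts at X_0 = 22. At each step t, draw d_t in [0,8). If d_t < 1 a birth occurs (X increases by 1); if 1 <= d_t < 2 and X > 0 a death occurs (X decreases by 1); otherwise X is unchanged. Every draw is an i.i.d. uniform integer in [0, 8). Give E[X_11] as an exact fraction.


X can drop by at most 1 per step and X_0 = 22 > T = 11, so X_t >= 22 − t >= 11 > 0 for every t <= 11: the floor at 0 (the 'and X > 0' condition) never binds. Hence X_11 = X_0 + Σ_{t<11} Y_t with i.i.d. increments Y_t = y(d_t) ∈ {+1, −1, 0}.
Outcome values over d=0..7: [1, -1, 0, 0, 0, 0, 0, 0]
Σy = 0, Σy² = 2, M = 8
μ = 0/8 = 0,  σ² = 2/8 − (0)² = 1/4
E[X_11] = 22 + 11·(0) = 22

22


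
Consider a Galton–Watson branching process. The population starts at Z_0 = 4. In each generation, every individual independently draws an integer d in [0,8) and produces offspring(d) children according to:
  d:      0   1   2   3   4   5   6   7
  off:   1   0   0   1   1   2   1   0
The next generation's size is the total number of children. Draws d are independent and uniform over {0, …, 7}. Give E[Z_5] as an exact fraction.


Outcome values over d=0..7: [1, 0, 0, 1, 1, 2, 1, 0]
Σy = 6, Σy² = 8, M = 8
μ = 6/8 = 3/4,  σ² = 8/8 − (3/4)² = 7/16
E[Z_0] = 4
E[Z_1] = 3/4·E[Z_0] = 3
E[Z_2] = 3/4·E[Z_1] = 9/4
E[Z_3] = 3/4·E[Z_2] = 27/16
E[Z_4] = 3/4·E[Z_3] = 81/64
E[Z_5] = 3/4·E[Z_4] = 243/256

243/256


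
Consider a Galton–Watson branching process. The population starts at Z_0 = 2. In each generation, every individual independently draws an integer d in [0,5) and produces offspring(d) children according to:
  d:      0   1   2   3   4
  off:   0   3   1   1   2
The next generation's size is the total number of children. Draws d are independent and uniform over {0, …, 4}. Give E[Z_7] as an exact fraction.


1647086/78125

Outcome values over d=0..4: [0, 3, 1, 1, 2]
Σy = 7, Σy² = 15, M = 5
μ = 7/5 = 7/5,  σ² = 15/5 − (7/5)² = 26/25
E[Z_0] = 2
E[Z_1] = 7/5·E[Z_0] = 14/5
E[Z_2] = 7/5·E[Z_1] = 98/25
E[Z_3] = 7/5·E[Z_2] = 686/125
E[Z_4] = 7/5·E[Z_3] = 4802/625
E[Z_5] = 7/5·E[Z_4] = 33614/3125
E[Z_6] = 7/5·E[Z_5] = 235298/15625
E[Z_7] = 7/5·E[Z_6] = 1647086/78125


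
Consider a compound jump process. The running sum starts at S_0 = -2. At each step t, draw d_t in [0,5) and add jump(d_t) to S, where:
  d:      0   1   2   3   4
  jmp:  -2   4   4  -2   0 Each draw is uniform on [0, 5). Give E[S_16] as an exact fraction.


Outcome values over d=0..4: [-2, 4, 4, -2, 0]
Σy = 4, Σy² = 40, M = 5
μ = 4/5 = 4/5,  σ² = 40/5 − (4/5)² = 184/25
E[S_16] = -2 + 16·(4/5) = 54/5

54/5


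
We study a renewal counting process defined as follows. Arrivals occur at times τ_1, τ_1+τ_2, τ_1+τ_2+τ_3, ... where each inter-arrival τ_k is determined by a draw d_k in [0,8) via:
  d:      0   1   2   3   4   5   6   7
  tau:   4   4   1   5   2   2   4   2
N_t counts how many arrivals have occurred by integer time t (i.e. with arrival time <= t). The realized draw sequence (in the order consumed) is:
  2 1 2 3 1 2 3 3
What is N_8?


3

draw d_1=2: τ_1=1, arrival time A_1=1
draw d_2=1: τ_2=4, arrival time A_2=5
draw d_3=2: τ_3=1, arrival time A_3=6
draw d_4=3: τ_4=5, arrival time A_4=11
draw d_5=1: τ_5=4, arrival time A_5=15
draw d_6=2: τ_6=1, arrival time A_6=16
draw d_7=3: τ_7=5, arrival time A_7=21
draw d_8=3: τ_8=5, arrival time A_8=26
N_t over t=0..8: 0:0 1:1 2:1 3:1 4:1 5:2 6:3 7:3 8:3


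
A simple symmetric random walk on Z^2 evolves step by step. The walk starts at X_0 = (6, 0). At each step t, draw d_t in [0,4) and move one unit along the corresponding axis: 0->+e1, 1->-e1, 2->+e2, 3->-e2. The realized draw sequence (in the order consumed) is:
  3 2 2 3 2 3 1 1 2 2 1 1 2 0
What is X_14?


(3, 3)

t=0: X=(6, 0), d=3 → -e2, X_1=(6, -1)
t=1: X=(6, -1), d=2 → +e2, X_2=(6, 0)
t=2: X=(6, 0), d=2 → +e2, X_3=(6, 1)
t=3: X=(6, 1), d=3 → -e2, X_4=(6, 0)
t=4: X=(6, 0), d=2 → +e2, X_5=(6, 1)
t=5: X=(6, 1), d=3 → -e2, X_6=(6, 0)
t=6: X=(6, 0), d=1 → -e1, X_7=(5, 0)
t=7: X=(5, 0), d=1 → -e1, X_8=(4, 0)
t=8: X=(4, 0), d=2 → +e2, X_9=(4, 1)
t=9: X=(4, 1), d=2 → +e2, X_10=(4, 2)
t=10: X=(4, 2), d=1 → -e1, X_11=(3, 2)
t=11: X=(3, 2), d=1 → -e1, X_12=(2, 2)
t=12: X=(2, 2), d=2 → +e2, X_13=(2, 3)
t=13: X=(2, 3), d=0 → +e1, X_14=(3, 3)


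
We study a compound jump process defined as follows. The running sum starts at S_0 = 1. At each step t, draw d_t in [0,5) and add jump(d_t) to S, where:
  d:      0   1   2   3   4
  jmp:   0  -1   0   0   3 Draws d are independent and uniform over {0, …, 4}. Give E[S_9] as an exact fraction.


23/5

Outcome values over d=0..4: [0, -1, 0, 0, 3]
Σy = 2, Σy² = 10, M = 5
μ = 2/5 = 2/5,  σ² = 10/5 − (2/5)² = 46/25
E[S_9] = 1 + 9·(2/5) = 23/5


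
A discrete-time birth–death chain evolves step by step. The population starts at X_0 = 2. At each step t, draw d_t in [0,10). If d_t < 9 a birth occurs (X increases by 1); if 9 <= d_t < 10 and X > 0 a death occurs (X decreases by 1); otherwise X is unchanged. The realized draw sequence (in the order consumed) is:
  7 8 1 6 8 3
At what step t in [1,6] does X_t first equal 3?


1

t=0: X=2, d=7 → birth, X_1=3
t=1: X=3, d=8 → birth, X_2=4
t=2: X=4, d=1 → birth, X_3=5
t=3: X=5, d=6 → birth, X_4=6
t=4: X=6, d=8 → birth, X_5=7
t=5: X=7, d=3 → birth, X_6=8


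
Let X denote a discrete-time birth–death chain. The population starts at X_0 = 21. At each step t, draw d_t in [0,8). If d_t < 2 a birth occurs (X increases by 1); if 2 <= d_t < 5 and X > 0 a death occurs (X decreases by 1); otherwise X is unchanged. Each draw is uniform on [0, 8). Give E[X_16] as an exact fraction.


19

X can drop by at most 1 per step and X_0 = 21 > T = 16, so X_t >= 21 − t >= 5 > 0 for every t <= 16: the floor at 0 (the 'and X > 0' condition) never binds. Hence X_16 = X_0 + Σ_{t<16} Y_t with i.i.d. increments Y_t = y(d_t) ∈ {+1, −1, 0}.
Outcome values over d=0..7: [1, 1, -1, -1, -1, 0, 0, 0]
Σy = -1, Σy² = 5, M = 8
μ = -1/8 = -1/8,  σ² = 5/8 − (-1/8)² = 39/64
E[X_16] = 21 + 16·(-1/8) = 19


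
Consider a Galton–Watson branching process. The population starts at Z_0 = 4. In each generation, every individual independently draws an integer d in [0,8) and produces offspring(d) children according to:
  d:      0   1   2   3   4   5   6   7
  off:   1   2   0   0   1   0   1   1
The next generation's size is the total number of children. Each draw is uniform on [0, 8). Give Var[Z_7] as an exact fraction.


Outcome values over d=0..7: [1, 2, 0, 0, 1, 0, 1, 1]
Σy = 6, Σy² = 8, M = 8
μ = 6/8 = 3/4,  σ² = 8/8 − (3/4)² = 7/16
V_0 = 0, E_0 = 4
V_1 = 7/16·E_0 + (3/4)²·V_0 = 7/4;  E_1 = 3
V_2 = 7/16·E_1 + (3/4)²·V_1 = 147/64;  E_2 = 9/4
V_3 = 7/16·E_2 + (3/4)²·V_2 = 2331/1024;  E_3 = 27/16
V_4 = 7/16·E_3 + (3/4)²·V_3 = 33075/16384;  E_4 = 81/64
V_5 = 7/16·E_4 + (3/4)²·V_4 = 442827/262144;  E_5 = 243/256
V_6 = 7/16·E_5 + (3/4)²·V_5 = 5727267/4194304;  E_6 = 729/1024
V_7 = 7/16·E_6 + (3/4)²·V_6 = 72447291/67108864;  E_7 = 2187/4096

72447291/67108864


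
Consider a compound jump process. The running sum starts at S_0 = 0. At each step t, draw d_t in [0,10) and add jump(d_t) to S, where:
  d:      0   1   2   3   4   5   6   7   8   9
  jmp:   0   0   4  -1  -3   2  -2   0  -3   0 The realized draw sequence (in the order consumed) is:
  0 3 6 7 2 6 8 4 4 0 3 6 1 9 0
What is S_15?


-13

t=0: S=0, d=0, jump=0, S_1=0
t=1: S=0, d=3, jump=-1, S_2=-1
t=2: S=-1, d=6, jump=-2, S_3=-3
t=3: S=-3, d=7, jump=0, S_4=-3
t=4: S=-3, d=2, jump=4, S_5=1
t=5: S=1, d=6, jump=-2, S_6=-1
t=6: S=-1, d=8, jump=-3, S_7=-4
t=7: S=-4, d=4, jump=-3, S_8=-7
t=8: S=-7, d=4, jump=-3, S_9=-10
t=9: S=-10, d=0, jump=0, S_10=-10
t=10: S=-10, d=3, jump=-1, S_11=-11
t=11: S=-11, d=6, jump=-2, S_12=-13
t=12: S=-13, d=1, jump=0, S_13=-13
t=13: S=-13, d=9, jump=0, S_14=-13
t=14: S=-13, d=0, jump=0, S_15=-13


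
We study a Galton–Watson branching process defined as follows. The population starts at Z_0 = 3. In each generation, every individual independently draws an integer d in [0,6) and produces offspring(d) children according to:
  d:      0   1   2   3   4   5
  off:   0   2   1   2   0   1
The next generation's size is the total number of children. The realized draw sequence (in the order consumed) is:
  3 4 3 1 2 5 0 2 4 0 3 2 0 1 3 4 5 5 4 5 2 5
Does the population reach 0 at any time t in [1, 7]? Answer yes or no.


gen 0: Z_0=3, draws=[3, 4, 3], offspring=[2, 0, 2], Z_1=4
gen 1: Z_1=4, draws=[1, 2, 5, 0], offspring=[2, 1, 1, 0], Z_2=4
gen 2: Z_2=4, draws=[2, 4, 0, 3], offspring=[1, 0, 0, 2], Z_3=3
gen 3: Z_3=3, draws=[2, 0, 1], offspring=[1, 0, 2], Z_4=3
gen 4: Z_4=3, draws=[3, 4, 5], offspring=[2, 0, 1], Z_5=3
gen 5: Z_5=3, draws=[5, 4, 5], offspring=[1, 0, 1], Z_6=2
gen 6: Z_6=2, draws=[2, 5], offspring=[1, 1], Z_7=2

no


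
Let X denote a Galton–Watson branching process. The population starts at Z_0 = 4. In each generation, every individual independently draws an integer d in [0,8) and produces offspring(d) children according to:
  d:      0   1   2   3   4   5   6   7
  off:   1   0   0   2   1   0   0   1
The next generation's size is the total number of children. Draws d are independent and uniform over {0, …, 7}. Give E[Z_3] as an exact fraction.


Outcome values over d=0..7: [1, 0, 0, 2, 1, 0, 0, 1]
Σy = 5, Σy² = 7, M = 8
μ = 5/8 = 5/8,  σ² = 7/8 − (5/8)² = 31/64
E[Z_0] = 4
E[Z_1] = 5/8·E[Z_0] = 5/2
E[Z_2] = 5/8·E[Z_1] = 25/16
E[Z_3] = 5/8·E[Z_2] = 125/128

125/128


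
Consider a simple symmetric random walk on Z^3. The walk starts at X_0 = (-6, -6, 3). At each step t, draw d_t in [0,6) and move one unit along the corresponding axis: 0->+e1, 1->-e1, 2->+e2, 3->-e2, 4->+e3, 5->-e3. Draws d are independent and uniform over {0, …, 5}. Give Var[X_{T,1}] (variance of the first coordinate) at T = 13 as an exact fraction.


13/3

Outcome values over d=0..5: [1, -1, 0, 0, 0, 0]
Σy = 0, Σy² = 2, M = 6
μ = 0/6 = 0,  σ² = 2/6 − (0)² = 1/3
Independent increments: Var[X_13] = 13·σ² = 13·(1/3) = 13/3


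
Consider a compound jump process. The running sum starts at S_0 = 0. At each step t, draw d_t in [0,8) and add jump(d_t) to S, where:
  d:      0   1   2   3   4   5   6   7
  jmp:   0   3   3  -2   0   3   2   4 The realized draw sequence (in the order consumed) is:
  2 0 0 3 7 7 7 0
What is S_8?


t=0: S=0, d=2, jump=3, S_1=3
t=1: S=3, d=0, jump=0, S_2=3
t=2: S=3, d=0, jump=0, S_3=3
t=3: S=3, d=3, jump=-2, S_4=1
t=4: S=1, d=7, jump=4, S_5=5
t=5: S=5, d=7, jump=4, S_6=9
t=6: S=9, d=7, jump=4, S_7=13
t=7: S=13, d=0, jump=0, S_8=13

13


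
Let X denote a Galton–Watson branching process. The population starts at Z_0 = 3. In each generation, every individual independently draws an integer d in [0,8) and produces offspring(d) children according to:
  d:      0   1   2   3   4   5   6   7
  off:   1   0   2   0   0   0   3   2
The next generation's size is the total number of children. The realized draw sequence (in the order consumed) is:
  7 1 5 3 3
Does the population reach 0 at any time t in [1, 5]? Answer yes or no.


gen 0: Z_0=3, draws=[7, 1, 5], offspring=[2, 0, 0], Z_1=2
gen 1: Z_1=2, draws=[3, 3], offspring=[0, 0], Z_2=0
gen 2: Z_2=0, draws=[], offspring=[], Z_3=0
gen 3: Z_3=0, draws=[], offspring=[], Z_4=0
gen 4: Z_4=0, draws=[], offspring=[], Z_5=0

yes


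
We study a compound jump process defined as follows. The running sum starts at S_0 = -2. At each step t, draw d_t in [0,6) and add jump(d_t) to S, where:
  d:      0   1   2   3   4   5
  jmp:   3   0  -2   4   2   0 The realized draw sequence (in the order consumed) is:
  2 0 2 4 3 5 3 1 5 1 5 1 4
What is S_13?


t=0: S=-2, d=2, jump=-2, S_1=-4
t=1: S=-4, d=0, jump=3, S_2=-1
t=2: S=-1, d=2, jump=-2, S_3=-3
t=3: S=-3, d=4, jump=2, S_4=-1
t=4: S=-1, d=3, jump=4, S_5=3
t=5: S=3, d=5, jump=0, S_6=3
t=6: S=3, d=3, jump=4, S_7=7
t=7: S=7, d=1, jump=0, S_8=7
t=8: S=7, d=5, jump=0, S_9=7
t=9: S=7, d=1, jump=0, S_10=7
t=10: S=7, d=5, jump=0, S_11=7
t=11: S=7, d=1, jump=0, S_12=7
t=12: S=7, d=4, jump=2, S_13=9

9


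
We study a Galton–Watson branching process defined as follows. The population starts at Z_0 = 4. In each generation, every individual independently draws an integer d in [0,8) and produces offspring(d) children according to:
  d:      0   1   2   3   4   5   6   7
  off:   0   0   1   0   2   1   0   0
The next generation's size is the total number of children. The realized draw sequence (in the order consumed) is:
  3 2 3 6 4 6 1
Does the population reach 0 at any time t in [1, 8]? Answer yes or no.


yes

gen 0: Z_0=4, draws=[3, 2, 3, 6], offspring=[0, 1, 0, 0], Z_1=1
gen 1: Z_1=1, draws=[4], offspring=[2], Z_2=2
gen 2: Z_2=2, draws=[6, 1], offspring=[0, 0], Z_3=0
gen 3: Z_3=0, draws=[], offspring=[], Z_4=0
gen 4: Z_4=0, draws=[], offspring=[], Z_5=0
gen 5: Z_5=0, draws=[], offspring=[], Z_6=0
gen 6: Z_6=0, draws=[], offspring=[], Z_7=0
gen 7: Z_7=0, draws=[], offspring=[], Z_8=0


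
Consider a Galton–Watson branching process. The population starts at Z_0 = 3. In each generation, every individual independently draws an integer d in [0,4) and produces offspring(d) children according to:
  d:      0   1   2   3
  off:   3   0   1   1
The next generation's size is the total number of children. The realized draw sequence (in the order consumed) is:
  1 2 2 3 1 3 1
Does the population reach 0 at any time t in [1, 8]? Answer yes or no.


yes

gen 0: Z_0=3, draws=[1, 2, 2], offspring=[0, 1, 1], Z_1=2
gen 1: Z_1=2, draws=[3, 1], offspring=[1, 0], Z_2=1
gen 2: Z_2=1, draws=[3], offspring=[1], Z_3=1
gen 3: Z_3=1, draws=[1], offspring=[0], Z_4=0
gen 4: Z_4=0, draws=[], offspring=[], Z_5=0
gen 5: Z_5=0, draws=[], offspring=[], Z_6=0
gen 6: Z_6=0, draws=[], offspring=[], Z_7=0
gen 7: Z_7=0, draws=[], offspring=[], Z_8=0


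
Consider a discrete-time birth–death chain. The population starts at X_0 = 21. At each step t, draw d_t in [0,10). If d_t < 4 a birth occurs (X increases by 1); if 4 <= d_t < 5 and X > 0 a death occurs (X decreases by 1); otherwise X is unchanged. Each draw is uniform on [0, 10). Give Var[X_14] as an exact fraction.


287/50

X can drop by at most 1 per step and X_0 = 21 > T = 14, so X_t >= 21 − t >= 7 > 0 for every t <= 14: the floor at 0 (the 'and X > 0' condition) never binds. Hence X_14 = X_0 + Σ_{t<14} Y_t with i.i.d. increments Y_t = y(d_t) ∈ {+1, −1, 0}.
Outcome values over d=0..9: [1, 1, 1, 1, -1, 0, 0, 0, 0, 0]
Σy = 3, Σy² = 5, M = 10
μ = 3/10 = 3/10,  σ² = 5/10 − (3/10)² = 41/100
Independent increments: Var[X_14] = 14·σ² = 14·(41/100) = 287/50


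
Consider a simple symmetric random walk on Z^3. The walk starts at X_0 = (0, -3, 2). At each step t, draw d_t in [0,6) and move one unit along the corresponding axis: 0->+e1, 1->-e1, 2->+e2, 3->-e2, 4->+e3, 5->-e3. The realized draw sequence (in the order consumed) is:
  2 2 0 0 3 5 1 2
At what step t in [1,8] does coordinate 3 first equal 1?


t=0: X=(0, -3, 2), d=2 → +e2, X_1=(0, -2, 2)
t=1: X=(0, -2, 2), d=2 → +e2, X_2=(0, -1, 2)
t=2: X=(0, -1, 2), d=0 → +e1, X_3=(1, -1, 2)
t=3: X=(1, -1, 2), d=0 → +e1, X_4=(2, -1, 2)
t=4: X=(2, -1, 2), d=3 → -e2, X_5=(2, -2, 2)
t=5: X=(2, -2, 2), d=5 → -e3, X_6=(2, -2, 1)
t=6: X=(2, -2, 1), d=1 → -e1, X_7=(1, -2, 1)
t=7: X=(1, -2, 1), d=2 → +e2, X_8=(1, -1, 1)

6


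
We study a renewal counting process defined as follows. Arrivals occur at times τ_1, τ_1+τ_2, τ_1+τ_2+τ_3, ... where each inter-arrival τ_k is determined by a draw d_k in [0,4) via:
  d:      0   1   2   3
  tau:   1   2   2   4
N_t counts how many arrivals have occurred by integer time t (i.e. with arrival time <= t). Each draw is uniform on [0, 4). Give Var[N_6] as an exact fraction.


11326583/16777216

Inter-arrival values over d=0..3: [1, 2, 2, 4]
Each d has probability 1/4, so the pmf of τ is: f(1) = 1/4, f(2) = 1/2, f(4) = 1/4
Let p_n(j) = P(N_n = j), with p_0 = [1]. Condition on τ_1: p_n(0) = P(τ > n), and for j >= 1, p_n(j) = Σ_{k<=n} f(k)·p_{n−k}(j−1)
p_1 = [3/4, 1/4]  (j = 0..1)
p_2 = [1/4, 11/16, 1/16]  (j = 0..2)
p_3 = [1/4, 7/16, 19/64, 1/64]  (j = 0..3)
p_4 = [0, 7/16, 29/64, 27/256, 1/256]  (j = 0..4)
p_5 = [0, 5/16, 25/64, 67/256, 35/1024, 1/1024]  (j = 0..5)
p_6 = [0, 1/16, 15/32, 87/256, 121/1024, 43/4096, 1/4096]  (j = 0..6)
E[N_6] = Σ j·p_6(j) = 10429/4096;  E[N_6²] = Σ j²·p_6(j) = 29319/4096
Var[N_6] = 29319/4096 − (10429/4096)² = 11326583/16777216


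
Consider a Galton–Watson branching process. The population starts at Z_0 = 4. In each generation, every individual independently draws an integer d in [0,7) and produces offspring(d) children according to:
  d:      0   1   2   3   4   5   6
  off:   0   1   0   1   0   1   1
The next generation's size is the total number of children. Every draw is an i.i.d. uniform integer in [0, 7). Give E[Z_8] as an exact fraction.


Outcome values over d=0..6: [0, 1, 0, 1, 0, 1, 1]
Σy = 4, Σy² = 4, M = 7
μ = 4/7 = 4/7,  σ² = 4/7 − (4/7)² = 12/49
E[Z_0] = 4
E[Z_1] = 4/7·E[Z_0] = 16/7
E[Z_2] = 4/7·E[Z_1] = 64/49
E[Z_3] = 4/7·E[Z_2] = 256/343
E[Z_4] = 4/7·E[Z_3] = 1024/2401
E[Z_5] = 4/7·E[Z_4] = 4096/16807
E[Z_6] = 4/7·E[Z_5] = 16384/117649
E[Z_7] = 4/7·E[Z_6] = 65536/823543
E[Z_8] = 4/7·E[Z_7] = 262144/5764801

262144/5764801
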